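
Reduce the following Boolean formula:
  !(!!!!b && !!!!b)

!(!!!!b && !!!!b)
= !!!!!b   — idempotence
= !!!b   — double negation
= !b   — double negation

!b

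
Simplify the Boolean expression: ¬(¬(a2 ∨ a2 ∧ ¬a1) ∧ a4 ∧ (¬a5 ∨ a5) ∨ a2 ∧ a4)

¬(¬(a2 ∨ a2 ∧ ¬a1) ∧ a4 ∧ (¬a5 ∨ a5) ∨ a2 ∧ a4)
= ¬(¬a2 ∧ a4 ∧ (¬a5 ∨ a5) ∨ a2 ∧ a4)   — absorption
= ¬(¬a2 ∧ a4 ∨ a2 ∧ a4)   — complement / identity
= ¬a4   — distribution

¬a4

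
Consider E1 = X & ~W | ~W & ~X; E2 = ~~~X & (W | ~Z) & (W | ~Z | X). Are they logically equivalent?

E1: X & ~W | ~W & ~X
    = ~W   (distribution)
E2: ~~~X & (W | ~Z) & (W | ~Z | X)
    = ~~~X & (W | ~Z)   (absorption)
    = ~X & (W | ~Z)   (double negation)
These differ: at W=0, X=1, Z=0, E1 = 1 but E2 = 0.

No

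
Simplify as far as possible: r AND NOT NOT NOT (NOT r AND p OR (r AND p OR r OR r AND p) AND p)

r AND NOT NOT NOT (NOT r AND p OR (r AND p OR r OR r AND p) AND p)
= r AND NOT NOT NOT (NOT r AND p OR (r OR r AND p) AND p)   — absorption
= r AND NOT NOT NOT (NOT r AND p OR r AND p)   — absorption
= r AND NOT NOT NOT p   — distribution
= r AND NOT p   — double negation

r AND NOT p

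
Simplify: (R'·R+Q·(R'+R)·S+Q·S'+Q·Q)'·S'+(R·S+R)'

(R'·R+Q·(R'+R)·S+Q·S'+Q·Q)'·S'+(R·S+R)'
= (R'·R+Q·(R'+R)·S+Q·S'+Q·Q)'·S'+R'   [absorption]
= (R'·R+Q·(R'+R)·S+Q·S'+Q)'·S'+R'   [idempotence]
= (Q·(R'+R)·S+Q·S'+Q)'·S'+R'   [complement / identity]
= (Q·S+Q·S'+Q)'·S'+R'   [complement / identity]
= (Q·S+Q)'·S'+R'   [absorption]
= Q'·S'+R'   [absorption]

Q'·S'+R'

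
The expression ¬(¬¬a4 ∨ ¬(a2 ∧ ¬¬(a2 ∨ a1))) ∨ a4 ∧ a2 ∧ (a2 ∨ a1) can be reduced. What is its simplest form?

a2

¬(¬¬a4 ∨ ¬(a2 ∧ ¬¬(a2 ∨ a1))) ∨ a4 ∧ a2 ∧ (a2 ∨ a1)
= ¬a4 ∧ a2 ∧ ¬¬(a2 ∨ a1) ∨ a4 ∧ a2 ∧ (a2 ∨ a1)   (De Morgan)
= ¬a4 ∧ a2 ∧ (a2 ∨ a1) ∨ a4 ∧ a2 ∧ (a2 ∨ a1)   (double negation)
= a2 ∧ (a2 ∨ a1)   (distribution)
= a2   (absorption)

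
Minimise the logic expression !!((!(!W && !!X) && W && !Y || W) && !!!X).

!!((!(!W && !!X) && W && !Y || W) && !!!X)
= !!(((W || !X) && W && !Y || W) && !!!X)   [De Morgan]
= !!(((W || !X) && W && !Y || W) && !X)   [double negation]
= !!((W && !Y || W) && !X)   [absorption]
= (W && !Y || W) && !X   [double negation]
= W && !X   [absorption]

W && !X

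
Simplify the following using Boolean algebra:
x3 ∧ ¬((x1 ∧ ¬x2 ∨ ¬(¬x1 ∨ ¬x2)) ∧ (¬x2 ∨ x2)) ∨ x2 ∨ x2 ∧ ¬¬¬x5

x3 ∧ ¬x1 ∨ x2

x3 ∧ ¬((x1 ∧ ¬x2 ∨ ¬(¬x1 ∨ ¬x2)) ∧ (¬x2 ∨ x2)) ∨ x2 ∨ x2 ∧ ¬¬¬x5
= x3 ∧ ¬((x1 ∧ ¬x2 ∨ ¬(¬x1 ∨ ¬x2)) ∧ (¬x2 ∨ x2)) ∨ x2 ∨ x2 ∧ ¬x5   (double negation)
= x3 ∧ ¬((x1 ∧ ¬x2 ∨ ¬(¬x1 ∨ ¬x2)) ∧ (¬x2 ∨ x2)) ∨ x2   (absorption)
= x3 ∧ ¬((x1 ∧ ¬x2 ∨ x1 ∧ x2) ∧ (¬x2 ∨ x2)) ∨ x2   (De Morgan)
= x3 ∧ ¬(x1 ∧ (¬x2 ∨ x2)) ∨ x2   (distribution)
= x3 ∧ ¬x1 ∨ x2   (complement / identity)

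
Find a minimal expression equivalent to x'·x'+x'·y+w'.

x'·x'+x'·y+w'
= x'·(x'+y)+w'
= x'+w'

x'+w'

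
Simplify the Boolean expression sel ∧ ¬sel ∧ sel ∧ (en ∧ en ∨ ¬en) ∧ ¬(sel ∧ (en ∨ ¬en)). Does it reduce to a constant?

False

sel ∧ ¬sel ∧ sel ∧ (en ∧ en ∨ ¬en) ∧ ¬(sel ∧ (en ∨ ¬en))
= sel ∧ ¬sel ∧ sel ∧ (en ∨ ¬en) ∧ ¬(sel ∧ (en ∨ ¬en))   [idempotence]
= sel ∧ ¬sel ∧ sel ∧ (en ∨ ¬en) ∧ ¬sel   [complement / identity]
= sel ∧ ¬sel ∧ sel ∧ ¬sel   [complement / identity]
= sel ∧ ¬sel   [idempotence]
= False   [complement]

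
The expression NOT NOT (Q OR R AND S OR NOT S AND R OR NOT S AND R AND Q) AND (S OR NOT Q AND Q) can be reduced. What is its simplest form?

NOT NOT (Q OR R AND S OR NOT S AND R OR NOT S AND R AND Q) AND (S OR NOT Q AND Q)
= NOT NOT (Q OR R AND S OR NOT S AND R OR NOT S AND R AND Q) AND S
= (Q OR R AND S OR NOT S AND R OR NOT S AND R AND Q) AND S
= (Q OR R AND S OR NOT S AND R) AND S
= (Q OR R) AND S

(Q OR R) AND S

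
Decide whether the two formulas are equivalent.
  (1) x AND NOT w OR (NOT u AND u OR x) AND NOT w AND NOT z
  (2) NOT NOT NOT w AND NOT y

E1: x AND NOT w OR (NOT u AND u OR x) AND NOT w AND NOT z
    = x AND NOT w OR x AND NOT w AND NOT z   (complement / identity)
    = x AND NOT w   (absorption)
E2: NOT NOT NOT w AND NOT y
    = NOT w AND NOT y   (double negation)
These differ: at u=0, w=0, x=1, y=1, z=0, E1 = 1 but E2 = 0.

No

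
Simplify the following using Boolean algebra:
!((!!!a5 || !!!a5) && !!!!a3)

!((!!!a5 || !!!a5) && !!!!a3)
= !(!!!a5 && !!!!a3)   (idempotence)
= !(!!!a5 && !!a3)   (double negation)
= !!a5 || !a3   (De Morgan)
= a5 || !a3   (double negation)

a5 || !a3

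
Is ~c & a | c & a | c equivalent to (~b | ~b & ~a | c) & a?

E1: ~c & a | c & a | c
    = a | c   (distribution)
E2: (~b | ~b & ~a | c) & a
    = (~b | c) & a   (absorption)
These differ: at a=0, b=0, c=1, E1 = 1 but E2 = 0.

No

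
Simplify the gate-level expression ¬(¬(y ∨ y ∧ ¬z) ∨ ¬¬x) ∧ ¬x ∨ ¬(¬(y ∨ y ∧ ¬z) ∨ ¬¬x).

¬(¬(y ∨ y ∧ ¬z) ∨ ¬¬x) ∧ ¬x ∨ ¬(¬(y ∨ y ∧ ¬z) ∨ ¬¬x)
= ¬(¬(y ∨ y ∧ ¬z) ∨ ¬¬x)   — absorption
= ¬(¬y ∨ ¬¬x)   — absorption
= y ∧ ¬x   — De Morgan

y ∧ ¬x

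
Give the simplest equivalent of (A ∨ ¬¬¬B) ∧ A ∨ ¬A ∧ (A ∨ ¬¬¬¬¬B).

A ∨ ¬B

(A ∨ ¬¬¬B) ∧ A ∨ ¬A ∧ (A ∨ ¬¬¬¬¬B)
= (A ∨ ¬¬¬B) ∧ A ∨ ¬A ∧ (A ∨ ¬¬¬B)   — double negation
= A ∨ ¬¬¬B   — distribution
= A ∨ ¬B   — double negation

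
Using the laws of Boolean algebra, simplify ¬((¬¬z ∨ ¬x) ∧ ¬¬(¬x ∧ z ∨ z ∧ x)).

¬z

¬((¬¬z ∨ ¬x) ∧ ¬¬(¬x ∧ z ∨ z ∧ x))
= ¬((¬¬z ∨ ¬x) ∧ ¬¬z)
= ¬¬¬z
= ¬z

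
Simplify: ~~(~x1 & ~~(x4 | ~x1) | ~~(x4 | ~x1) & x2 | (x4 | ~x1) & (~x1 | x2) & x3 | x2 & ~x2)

~x1 | x4 & x2

~~(~x1 & ~~(x4 | ~x1) | ~~(x4 | ~x1) & x2 | (x4 | ~x1) & (~x1 | x2) & x3 | x2 & ~x2)
= ~~(~~(x4 | ~x1) & (~x1 | x2) | (x4 | ~x1) & (~x1 | x2) & x3 | x2 & ~x2)
= ~~((x4 | ~x1) & (~x1 | x2) | (x4 | ~x1) & (~x1 | x2) & x3 | x2 & ~x2)
= ~~((x4 | ~x1) & (~x1 | x2) | x2 & ~x2)
= ~~((x4 | ~x1) & (~x1 | x2))
= ~~(~x1 | x4 & x2)
= ~x1 | x4 & x2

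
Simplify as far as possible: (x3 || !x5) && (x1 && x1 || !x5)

(x3 || !x5) && (x1 && x1 || !x5)
= x3 && x1 && x1 || !x5   [distribution]
= x3 && x1 || !x5   [idempotence]

x3 && x1 || !x5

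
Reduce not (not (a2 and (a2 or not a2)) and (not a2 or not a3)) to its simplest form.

a2

not (not (a2 and (a2 or not a2)) and (not a2 or not a3))
= not (not a2 and (not a2 or not a3))   — complement / identity
= not not a2   — absorption
= a2   — double negation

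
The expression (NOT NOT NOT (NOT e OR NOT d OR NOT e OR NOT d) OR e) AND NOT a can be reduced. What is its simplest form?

(NOT NOT NOT (NOT e OR NOT d OR NOT e OR NOT d) OR e) AND NOT a
= (NOT (NOT e OR NOT d OR NOT e OR NOT d) OR e) AND NOT a
= (NOT (NOT e OR NOT d) OR e) AND NOT a
= (e AND d OR e) AND NOT a
= e AND NOT a

e AND NOT a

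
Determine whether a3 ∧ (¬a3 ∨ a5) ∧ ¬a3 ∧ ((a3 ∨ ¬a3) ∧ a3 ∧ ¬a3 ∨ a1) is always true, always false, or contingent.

always false

a3 ∧ (¬a3 ∨ a5) ∧ ¬a3 ∧ ((a3 ∨ ¬a3) ∧ a3 ∧ ¬a3 ∨ a1)
= a3 ∧ ¬a3 ∧ ((a3 ∨ ¬a3) ∧ a3 ∧ ¬a3 ∨ a1)   [absorption]
= a3 ∧ ¬a3 ∧ (a3 ∧ ¬a3 ∨ a1)   [complement / identity]
= a3 ∧ ¬a3   [absorption]
= False   [complement]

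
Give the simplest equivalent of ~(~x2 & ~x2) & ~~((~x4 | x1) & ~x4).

~(~x2 & ~x2) & ~~((~x4 | x1) & ~x4)
= ~~x2 & ~~((~x4 | x1) & ~x4)
= ~~x2 & ~~~x4
= ~~x2 & ~x4
= x2 & ~x4

x2 & ~x4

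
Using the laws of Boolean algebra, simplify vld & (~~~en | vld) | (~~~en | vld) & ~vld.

vld & (~~~en | vld) | (~~~en | vld) & ~vld
= ~~~en | vld   — distribution
= ~en | vld   — double negation

~en | vld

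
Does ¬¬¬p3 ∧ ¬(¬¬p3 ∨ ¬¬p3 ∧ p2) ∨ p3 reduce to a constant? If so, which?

yes, True

¬¬¬p3 ∧ ¬(¬¬p3 ∨ ¬¬p3 ∧ p2) ∨ p3
= ¬¬¬p3 ∧ ¬¬¬p3 ∨ p3   (absorption)
= ¬¬¬p3 ∨ p3   (idempotence)
= ¬p3 ∨ p3   (double negation)
= True   (complement)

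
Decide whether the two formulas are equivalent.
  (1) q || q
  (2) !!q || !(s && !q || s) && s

E1: q || q
    = q   [idempotence]
E2: !!q || !(s && !q || s) && s
    = !!q || !s && s   [absorption]
    = !!q   [complement / identity]
    = q   [double negation]
Both reduce to q, so they are equivalent.

Yes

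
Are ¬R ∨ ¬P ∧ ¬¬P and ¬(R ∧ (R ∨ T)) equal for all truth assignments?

E1: ¬R ∨ ¬P ∧ ¬¬P
    = ¬R ∨ ¬P ∧ P   — double negation
    = ¬R   — complement / identity
E2: ¬(R ∧ (R ∨ T))
    = ¬R   — absorption
Both reduce to ¬R, so they are equivalent.

Yes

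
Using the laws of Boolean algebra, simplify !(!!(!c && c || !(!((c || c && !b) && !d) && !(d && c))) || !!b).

!c && !b

!(!!(!c && c || !(!((c || c && !b) && !d) && !(d && c))) || !!b)
= !(!!(!c && c || (c || c && !b) && !d || d && c) || !!b)   — De Morgan
= !(!!((c || c && !b) && !d || d && c) || !!b)   — complement / identity
= !(!!(c && !d || d && c) || !!b)   — absorption
= !(!!c || !!b)   — distribution
= !c && !b   — De Morgan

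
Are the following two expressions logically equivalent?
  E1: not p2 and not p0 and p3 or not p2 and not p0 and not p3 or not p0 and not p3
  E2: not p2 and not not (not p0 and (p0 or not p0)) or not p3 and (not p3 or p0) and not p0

Yes

E1: not p2 and not p0 and p3 or not p2 and not p0 and not p3 or not p0 and not p3
    = not p2 and not p0 or not p0 and not p3
    = not p0 and (not p2 or not p3)
E2: not p2 and not not (not p0 and (p0 or not p0)) or not p3 and (not p3 or p0) and not p0
    = not p2 and not not not p0 or not p3 and (not p3 or p0) and not p0
    = not p2 and not p0 or not p3 and (not p3 or p0) and not p0
    = not p2 and not p0 or not p3 and not p0
    = not p0 and (not p2 or not p3)
Both reduce to not p0 and (not p2 or not p3), so they are equivalent.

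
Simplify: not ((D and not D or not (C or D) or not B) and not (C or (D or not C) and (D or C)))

not ((D and not D or not (C or D) or not B) and not (C or (D or not C) and (D or C)))
= not ((D and not D or not (C or D) or not B) and not (C or not C and C or D))   — distribution
= not ((not (C or D) or not B) and not (C or not C and C or D))   — complement / identity
= not ((not (C or D) or not B) and not (C or D))   — complement / identity
= not not (C or D)   — absorption
= C or D   — double negation

C or D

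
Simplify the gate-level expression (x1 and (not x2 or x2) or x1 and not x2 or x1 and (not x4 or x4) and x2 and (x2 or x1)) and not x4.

x1 and not x4

(x1 and (not x2 or x2) or x1 and not x2 or x1 and (not x4 or x4) and x2 and (x2 or x1)) and not x4
= (x1 and (not x2 or x2) or x1 and not x2 or x1 and (not x4 or x4) and x2) and not x4   (absorption)
= (x1 or x1 and not x2 or x1 and (not x4 or x4) and x2) and not x4   (complement / identity)
= (x1 or x1 and not x2 or x1 and x2) and not x4   (complement / identity)
= (x1 or x1) and not x4   (distribution)
= x1 and not x4   (idempotence)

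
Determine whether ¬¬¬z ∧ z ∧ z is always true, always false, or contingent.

always false

¬¬¬z ∧ z ∧ z
= ¬¬¬z ∧ z   — idempotence
= ¬z ∧ z   — double negation
= False   — complement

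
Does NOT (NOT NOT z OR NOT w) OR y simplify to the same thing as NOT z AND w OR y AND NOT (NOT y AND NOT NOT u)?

E1: NOT (NOT NOT z OR NOT w) OR y
    = NOT z AND w OR y
E2: NOT z AND w OR y AND NOT (NOT y AND NOT NOT u)
    = NOT z AND w OR y AND (y OR NOT u)
    = NOT z AND w OR y
Both reduce to NOT z AND w OR y, so they are equivalent.

Yes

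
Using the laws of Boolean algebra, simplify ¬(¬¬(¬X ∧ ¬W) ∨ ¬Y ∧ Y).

¬(¬¬(¬X ∧ ¬W) ∨ ¬Y ∧ Y)
= ¬¬¬(¬X ∧ ¬W)   — complement / identity
= ¬¬(X ∨ W)   — De Morgan
= X ∨ W   — double negation

X ∨ W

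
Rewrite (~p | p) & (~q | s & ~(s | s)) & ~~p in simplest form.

~q & p

(~p | p) & (~q | s & ~(s | s)) & ~~p
= (~p | p) & (~q | s & ~s) & ~~p   [idempotence]
= (~p | p) & ~q & ~~p   [complement / identity]
= (~p | p) & ~q & p   [double negation]
= ~q & p   [complement / identity]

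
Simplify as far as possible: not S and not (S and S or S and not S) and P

not S and P

not S and not (S and S or S and not S) and P
= not S and not S and P   (distribution)
= not S and P   (idempotence)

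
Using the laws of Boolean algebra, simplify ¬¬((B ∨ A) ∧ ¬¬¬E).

(B ∨ A) ∧ ¬E

¬¬((B ∨ A) ∧ ¬¬¬E)
= ¬¬((B ∨ A) ∧ ¬E)   [double negation]
= (B ∨ A) ∧ ¬E   [double negation]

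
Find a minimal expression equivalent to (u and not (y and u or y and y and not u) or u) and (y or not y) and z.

u and z

(u and not (y and u or y and y and not u) or u) and (y or not y) and z
= (u and not (y and u or y and not u) or u) and (y or not y) and z   [idempotence]
= (u and not (y and u or y and not u) or u) and z   [complement / identity]
= (u and not y or u) and z   [distribution]
= u and z   [absorption]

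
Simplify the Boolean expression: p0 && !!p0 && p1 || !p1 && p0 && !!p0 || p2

p0 || p2

p0 && !!p0 && p1 || !p1 && p0 && !!p0 || p2
= p0 && !!p0 || p2   (distribution)
= p0 && p0 || p2   (double negation)
= p0 || p2   (idempotence)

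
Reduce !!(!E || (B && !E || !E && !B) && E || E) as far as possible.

true

!!(!E || (B && !E || !E && !B) && E || E)
= !!(!E || !E && E || E)   — distribution
= !!(!E || E)   — complement / identity
= !E || E   — double negation
= true   — complement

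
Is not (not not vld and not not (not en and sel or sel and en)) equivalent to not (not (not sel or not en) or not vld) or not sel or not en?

No

E1: not (not not vld and not not (not en and sel or sel and en))
    = not (not not vld and not not sel)   — distribution
    = not vld or not sel   — De Morgan
E2: not (not (not sel or not en) or not vld) or not sel or not en
    = (not sel or not en) and vld or not sel or not en   — De Morgan
    = not sel or not en   — absorption
These differ: at en=1, sel=1, vld=0, E1 = 1 but E2 = 0.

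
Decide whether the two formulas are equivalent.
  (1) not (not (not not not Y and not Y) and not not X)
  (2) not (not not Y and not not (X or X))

Yes

E1: not (not (not not not Y and not Y) and not not X)
    = not not not Y and not Y or not X
    = not Y and not Y or not X
    = not Y or not X
E2: not (not not Y and not not (X or X))
    = not Y or not (X or X)
    = not Y or not X
Both reduce to not Y or not X, so they are equivalent.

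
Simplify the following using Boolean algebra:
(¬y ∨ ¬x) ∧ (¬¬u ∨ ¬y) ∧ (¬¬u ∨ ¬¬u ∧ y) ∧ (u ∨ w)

(¬y ∨ ¬x) ∧ u

(¬y ∨ ¬x) ∧ (¬¬u ∨ ¬y) ∧ (¬¬u ∨ ¬¬u ∧ y) ∧ (u ∨ w)
= (¬y ∨ ¬x) ∧ (¬¬u ∨ ¬y) ∧ ¬¬u ∧ (u ∨ w)   (absorption)
= (¬y ∨ ¬x) ∧ ¬¬u ∧ (u ∨ w)   (absorption)
= (¬y ∨ ¬x) ∧ u ∧ (u ∨ w)   (double negation)
= (¬y ∨ ¬x) ∧ u   (absorption)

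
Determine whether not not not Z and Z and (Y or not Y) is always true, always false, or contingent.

always false

not not not Z and Z and (Y or not Y)
= not Z and Z and (Y or not Y)   [double negation]
= not Z and Z   [complement / identity]
= False   [complement]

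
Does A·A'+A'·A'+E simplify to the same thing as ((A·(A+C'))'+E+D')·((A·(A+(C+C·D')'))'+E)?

Yes

E1: A·A'+A'·A'+E
    = A'+E   [distribution]
E2: ((A·(A+C'))'+E+D')·((A·(A+(C+C·D')'))'+E)
    = ((A·(A+C'))'+E+D')·((A·(A+C'))'+E)   [absorption]
    = (A·(A+C'))'+E   [absorption]
    = A'+E   [absorption]
Both reduce to A'+E, so they are equivalent.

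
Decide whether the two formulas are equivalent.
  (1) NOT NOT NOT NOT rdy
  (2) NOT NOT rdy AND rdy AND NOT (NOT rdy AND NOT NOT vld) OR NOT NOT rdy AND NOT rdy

E1: NOT NOT NOT NOT rdy
    = NOT NOT rdy   [double negation]
    = rdy   [double negation]
E2: NOT NOT rdy AND rdy AND NOT (NOT rdy AND NOT NOT vld) OR NOT NOT rdy AND NOT rdy
    = NOT NOT rdy AND rdy AND (rdy OR NOT vld) OR NOT NOT rdy AND NOT rdy   [De Morgan]
    = NOT NOT rdy AND rdy OR NOT NOT rdy AND NOT rdy   [absorption]
    = NOT NOT rdy   [distribution]
    = rdy   [double negation]
Both reduce to rdy, so they are equivalent.

Yes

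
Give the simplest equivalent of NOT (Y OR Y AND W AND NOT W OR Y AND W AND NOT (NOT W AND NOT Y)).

NOT Y

NOT (Y OR Y AND W AND NOT W OR Y AND W AND NOT (NOT W AND NOT Y))
= NOT (Y OR Y AND W AND NOT W OR Y AND W AND (W OR Y))   — De Morgan
= NOT (Y OR Y AND W AND NOT W OR Y AND W)   — absorption
= NOT (Y OR Y AND W)   — absorption
= NOT Y   — absorption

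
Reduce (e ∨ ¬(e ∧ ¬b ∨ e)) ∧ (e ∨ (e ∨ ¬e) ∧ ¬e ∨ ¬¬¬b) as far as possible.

True

(e ∨ ¬(e ∧ ¬b ∨ e)) ∧ (e ∨ (e ∨ ¬e) ∧ ¬e ∨ ¬¬¬b)
= (e ∨ ¬e) ∧ (e ∨ (e ∨ ¬e) ∧ ¬e ∨ ¬¬¬b)   (absorption)
= (e ∨ ¬e) ∧ (e ∨ (e ∨ ¬e) ∧ ¬e ∨ ¬b)   (double negation)
= (e ∨ ¬e) ∧ (e ∨ ¬e ∨ ¬b)   (complement / identity)
= e ∨ ¬e   (absorption)
= True   (complement)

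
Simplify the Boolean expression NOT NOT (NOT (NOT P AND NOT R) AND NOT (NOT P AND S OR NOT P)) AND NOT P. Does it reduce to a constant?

NOT NOT (NOT (NOT P AND NOT R) AND NOT (NOT P AND S OR NOT P)) AND NOT P
= NOT (NOT P AND NOT R OR NOT P AND S OR NOT P) AND NOT P   [De Morgan]
= NOT (NOT P AND NOT R OR NOT P) AND NOT P   [absorption]
= NOT NOT P AND NOT P   [absorption]
= P AND NOT P   [double negation]
= FALSE   [complement]

FALSE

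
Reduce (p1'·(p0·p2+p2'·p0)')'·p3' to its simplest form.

(p1'·(p0·p2+p2'·p0)')'·p3'
= (p1'·p0')'·p3'   (distribution)
= (p1+p0)·p3'   (De Morgan)

(p1+p0)·p3'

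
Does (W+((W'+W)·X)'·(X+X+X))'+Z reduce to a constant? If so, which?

no

(W+((W'+W)·X)'·(X+X+X))'+Z
= (W+((W'+W)·X)'·(X+X))'+Z   [idempotence]
= (W+((W'+W)·X)'·X)'+Z   [idempotence]
= (W+X'·X)'+Z   [complement / identity]
= W'+Z   [complement / identity]
This depends on W, Z, so it is not a constant.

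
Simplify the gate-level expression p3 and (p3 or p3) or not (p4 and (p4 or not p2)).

p3 and (p3 or p3) or not (p4 and (p4 or not p2))
= p3 and p3 or not (p4 and (p4 or not p2))   (idempotence)
= p3 or not (p4 and (p4 or not p2))   (idempotence)
= p3 or not p4   (absorption)

p3 or not p4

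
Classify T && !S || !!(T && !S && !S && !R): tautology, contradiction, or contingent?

T && !S || !!(T && !S && !S && !R)
= T && !S || !!(T && !S && !R)   (idempotence)
= T && !S || T && !S && !R   (double negation)
= T && !S   (absorption)
This depends on S, T, so it is not a constant.

contingent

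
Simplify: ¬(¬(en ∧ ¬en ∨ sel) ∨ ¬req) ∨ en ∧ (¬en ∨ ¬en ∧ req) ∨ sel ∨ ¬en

¬(¬(en ∧ ¬en ∨ sel) ∨ ¬req) ∨ en ∧ (¬en ∨ ¬en ∧ req) ∨ sel ∨ ¬en
= (en ∧ ¬en ∨ sel) ∧ req ∨ en ∧ (¬en ∨ ¬en ∧ req) ∨ sel ∨ ¬en
= (en ∧ ¬en ∨ sel) ∧ req ∨ en ∧ ¬en ∨ sel ∨ ¬en
= en ∧ ¬en ∨ sel ∨ ¬en
= sel ∨ ¬en

sel ∨ ¬en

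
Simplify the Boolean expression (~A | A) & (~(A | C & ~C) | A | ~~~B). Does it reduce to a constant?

(~A | A) & (~(A | C & ~C) | A | ~~~B)
= (~A | A) & (~A | A | ~~~B)
= (~A | A) & (~A | A | ~B)
= ~A | A
= 1

1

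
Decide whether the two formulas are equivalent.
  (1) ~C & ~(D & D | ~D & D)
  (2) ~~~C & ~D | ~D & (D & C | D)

Yes

E1: ~C & ~(D & D | ~D & D)
    = ~C & ~D
E2: ~~~C & ~D | ~D & (D & C | D)
    = ~~~C & ~D | ~D & D
    = ~~~C & ~D
    = ~C & ~D
Both reduce to ~C & ~D, so they are equivalent.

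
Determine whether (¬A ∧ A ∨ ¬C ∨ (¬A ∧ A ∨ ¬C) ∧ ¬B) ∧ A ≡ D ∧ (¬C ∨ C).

E1: (¬A ∧ A ∨ ¬C ∨ (¬A ∧ A ∨ ¬C) ∧ ¬B) ∧ A
    = (¬A ∧ A ∨ ¬C) ∧ A
    = ¬C ∧ A
E2: D ∧ (¬C ∨ C)
    = D
These differ: at A=0, B=0, C=0, D=1, E1 = 0 but E2 = 1.

No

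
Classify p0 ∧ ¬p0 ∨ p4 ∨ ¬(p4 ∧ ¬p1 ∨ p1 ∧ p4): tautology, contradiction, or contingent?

tautology

p0 ∧ ¬p0 ∨ p4 ∨ ¬(p4 ∧ ¬p1 ∨ p1 ∧ p4)
= p4 ∨ ¬(p4 ∧ ¬p1 ∨ p1 ∧ p4)   [complement / identity]
= p4 ∨ ¬p4   [distribution]
= True   [complement]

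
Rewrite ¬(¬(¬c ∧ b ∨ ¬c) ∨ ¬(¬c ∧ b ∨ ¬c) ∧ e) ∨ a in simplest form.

¬c ∨ a

¬(¬(¬c ∧ b ∨ ¬c) ∨ ¬(¬c ∧ b ∨ ¬c) ∧ e) ∨ a
= ¬¬(¬c ∧ b ∨ ¬c) ∨ a   — absorption
= ¬¬¬c ∨ a   — absorption
= ¬c ∨ a   — double negation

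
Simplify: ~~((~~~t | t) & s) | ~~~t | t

1

~~((~~~t | t) & s) | ~~~t | t
= (~~~t | t) & s | ~~~t | t
= ~~~t | t
= ~t | t
= 1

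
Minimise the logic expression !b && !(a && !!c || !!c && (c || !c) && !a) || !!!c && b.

!b && !(a && !!c || !!c && (c || !c) && !a) || !!!c && b
= !b && !(a && !!c || !!c && !a) || !!!c && b   [complement / identity]
= !b && !(a && !!c || !!c && !a) || !c && b   [double negation]
= !b && !!!c || !c && b   [distribution]
= !b && !c || !c && b   [double negation]
= !c   [distribution]

!c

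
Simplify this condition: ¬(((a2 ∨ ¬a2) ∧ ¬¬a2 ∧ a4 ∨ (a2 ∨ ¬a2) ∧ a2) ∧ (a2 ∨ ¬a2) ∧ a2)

¬(((a2 ∨ ¬a2) ∧ ¬¬a2 ∧ a4 ∨ (a2 ∨ ¬a2) ∧ a2) ∧ (a2 ∨ ¬a2) ∧ a2)
= ¬(((a2 ∨ ¬a2) ∧ a2 ∧ a4 ∨ (a2 ∨ ¬a2) ∧ a2) ∧ (a2 ∨ ¬a2) ∧ a2)   (double negation)
= ¬((a2 ∨ ¬a2) ∧ a2 ∧ (a2 ∨ ¬a2) ∧ a2)   (absorption)
= ¬((a2 ∨ ¬a2) ∧ a2)   (idempotence)
= ¬a2   (complement / identity)

¬a2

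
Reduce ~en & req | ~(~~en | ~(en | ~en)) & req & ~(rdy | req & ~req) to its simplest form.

~en & req | ~(~~en | ~(en | ~en)) & req & ~(rdy | req & ~req)
= ~en & req | ~en & (en | ~en) & req & ~(rdy | req & ~req)   [De Morgan]
= ~en & req | ~en & (en | ~en) & req & ~rdy   [complement / identity]
= ~en & req | ~en & req & ~rdy   [complement / identity]
= ~en & req   [absorption]

~en & req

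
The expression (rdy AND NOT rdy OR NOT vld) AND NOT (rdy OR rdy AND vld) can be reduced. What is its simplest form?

(rdy AND NOT rdy OR NOT vld) AND NOT (rdy OR rdy AND vld)
= (rdy AND NOT rdy OR NOT vld) AND NOT rdy   — absorption
= NOT vld AND NOT rdy   — complement / identity

NOT vld AND NOT rdy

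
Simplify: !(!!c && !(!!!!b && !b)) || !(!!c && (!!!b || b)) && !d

!(!!c && !(!!!!b && !b)) || !(!!c && (!!!b || b)) && !d
= !(!!c && (!!!b || b)) || !(!!c && (!!!b || b)) && !d   (De Morgan)
= !(!!c && (!!!b || b))   (absorption)
= !(!!c && (!b || b))   (double negation)
= !!!c   (complement / identity)
= !c   (double negation)

!c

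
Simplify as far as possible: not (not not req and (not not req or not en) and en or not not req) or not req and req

not (not not req and (not not req or not en) and en or not not req) or not req and req
= not (not not req and en or not not req) or not req and req   (absorption)
= not (not not req and en or not not req)   (complement / identity)
= not not not req   (absorption)
= not req   (double negation)

not req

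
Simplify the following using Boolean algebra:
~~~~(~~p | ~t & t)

p

~~~~(~~p | ~t & t)
= ~~(~~p | ~t & t)   [double negation]
= ~~~~p   [complement / identity]
= ~~p   [double negation]
= p   [double negation]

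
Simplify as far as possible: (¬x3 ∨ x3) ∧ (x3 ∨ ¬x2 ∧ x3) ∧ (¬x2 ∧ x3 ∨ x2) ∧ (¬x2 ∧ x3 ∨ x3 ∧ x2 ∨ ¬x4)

(¬x3 ∨ x3) ∧ (x3 ∨ ¬x2 ∧ x3) ∧ (¬x2 ∧ x3 ∨ x2) ∧ (¬x2 ∧ x3 ∨ x3 ∧ x2 ∨ ¬x4)
= (¬x3 ∨ x3) ∧ (¬x2 ∧ x3 ∨ x3 ∧ x2) ∧ (¬x2 ∧ x3 ∨ x3 ∧ x2 ∨ ¬x4)   — distribution
= (¬x3 ∨ x3) ∧ (¬x2 ∧ x3 ∨ x3 ∧ x2)   — absorption
= (¬x3 ∨ x3) ∧ x3   — distribution
= x3   — complement / identity

x3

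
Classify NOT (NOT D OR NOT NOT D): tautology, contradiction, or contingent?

NOT (NOT D OR NOT NOT D)
= D AND NOT D   (De Morgan)
= FALSE   (complement)

contradiction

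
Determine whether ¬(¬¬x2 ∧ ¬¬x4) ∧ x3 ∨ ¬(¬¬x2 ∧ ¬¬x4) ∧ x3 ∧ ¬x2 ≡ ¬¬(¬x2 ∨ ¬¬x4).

E1: ¬(¬¬x2 ∧ ¬¬x4) ∧ x3 ∨ ¬(¬¬x2 ∧ ¬¬x4) ∧ x3 ∧ ¬x2
    = ¬(¬¬x2 ∧ ¬¬x4) ∧ x3
    = (¬x2 ∨ ¬x4) ∧ x3
E2: ¬¬(¬x2 ∨ ¬¬x4)
    = ¬¬(¬x2 ∨ x4)
    = ¬x2 ∨ x4
These differ: at x2=1, x3=0, x4=1, E1 = 0 but E2 = 1.

No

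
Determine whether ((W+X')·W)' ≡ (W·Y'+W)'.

Yes

E1: ((W+X')·W)'
    = W'   [absorption]
E2: (W·Y'+W)'
    = W'   [absorption]
Both reduce to W', so they are equivalent.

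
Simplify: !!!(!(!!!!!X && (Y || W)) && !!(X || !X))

!!!(!(!!!!!X && (Y || W)) && !!(X || !X))
= !!!(!(!!!X && (Y || W)) && !!(X || !X))   (double negation)
= !!!(!(!!!X && (Y || W)) && (X || !X))   (double negation)
= !!!!(!!!X && (Y || W))   (complement / identity)
= !!(!!!X && (Y || W))   (double negation)
= !!!X && (Y || W)   (double negation)
= !X && (Y || W)   (double negation)

!X && (Y || W)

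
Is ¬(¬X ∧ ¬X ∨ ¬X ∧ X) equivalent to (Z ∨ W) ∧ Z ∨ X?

No

E1: ¬(¬X ∧ ¬X ∨ ¬X ∧ X)
    = ¬¬X   [distribution]
    = X   [double negation]
E2: (Z ∨ W) ∧ Z ∨ X
    = Z ∨ X   [absorption]
These differ: at W=0, X=0, Z=1, E1 = 0 but E2 = 1.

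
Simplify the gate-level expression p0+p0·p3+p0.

p0

p0+p0·p3+p0
= p0+p0   [absorption]
= p0   [idempotence]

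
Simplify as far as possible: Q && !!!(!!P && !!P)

Q && !!!(!!P && !!P)
= Q && !!(!P || !P)   [De Morgan]
= Q && !!!P   [idempotence]
= Q && !P   [double negation]

Q && !P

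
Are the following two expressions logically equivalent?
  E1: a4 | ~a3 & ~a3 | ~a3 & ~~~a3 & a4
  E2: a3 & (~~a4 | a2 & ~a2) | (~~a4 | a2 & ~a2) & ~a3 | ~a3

Yes

E1: a4 | ~a3 & ~a3 | ~a3 & ~~~a3 & a4
    = a4 | ~a3 & ~a3 | ~a3 & ~a3 & a4   (double negation)
    = a4 | ~a3 & ~a3   (absorption)
    = a4 | ~a3   (idempotence)
E2: a3 & (~~a4 | a2 & ~a2) | (~~a4 | a2 & ~a2) & ~a3 | ~a3
    = ~~a4 | a2 & ~a2 | ~a3   (distribution)
    = ~~a4 | ~a3   (complement / identity)
    = a4 | ~a3   (double negation)
Both reduce to a4 | ~a3, so they are equivalent.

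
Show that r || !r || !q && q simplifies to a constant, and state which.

true

r || !r || !q && q
= r || !r   — complement / identity
= true   — complement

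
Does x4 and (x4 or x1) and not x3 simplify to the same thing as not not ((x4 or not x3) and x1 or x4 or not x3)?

No

E1: x4 and (x4 or x1) and not x3
    = x4 and not x3   [absorption]
E2: not not ((x4 or not x3) and x1 or x4 or not x3)
    = not not (x4 or not x3)   [absorption]
    = x4 or not x3   [double negation]
These differ: at x1=0, x3=0, x4=0, E1 = 0 but E2 = 1.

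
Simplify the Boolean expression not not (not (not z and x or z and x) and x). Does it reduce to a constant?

False

not not (not (not z and x or z and x) and x)
= not (not z and x or z and x) and x
= not x and x
= False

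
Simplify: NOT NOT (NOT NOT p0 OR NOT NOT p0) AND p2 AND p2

NOT NOT (NOT NOT p0 OR NOT NOT p0) AND p2 AND p2
= NOT NOT (NOT NOT p0 OR NOT NOT p0) AND p2   [idempotence]
= NOT (NOT p0 AND NOT p0) AND p2   [De Morgan]
= (p0 OR p0) AND p2   [De Morgan]
= p0 AND p2   [idempotence]

p0 AND p2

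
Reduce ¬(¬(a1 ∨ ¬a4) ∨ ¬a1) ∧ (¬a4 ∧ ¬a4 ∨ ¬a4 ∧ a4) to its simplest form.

¬(¬(a1 ∨ ¬a4) ∨ ¬a1) ∧ (¬a4 ∧ ¬a4 ∨ ¬a4 ∧ a4)
= ¬(¬(a1 ∨ ¬a4) ∨ ¬a1) ∧ ¬a4
= (a1 ∨ ¬a4) ∧ a1 ∧ ¬a4
= a1 ∧ ¬a4

a1 ∧ ¬a4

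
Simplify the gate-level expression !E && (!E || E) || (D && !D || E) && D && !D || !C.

!E && (!E || E) || (D && !D || E) && D && !D || !C
= !E && (!E || E) || D && !D || !C   — absorption
= !E || D && !D || !C   — complement / identity
= !E || !C   — complement / identity

!E || !C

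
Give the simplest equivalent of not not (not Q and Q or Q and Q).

Q

not not (not Q and Q or Q and Q)
= not not Q   — distribution
= Q   — double negation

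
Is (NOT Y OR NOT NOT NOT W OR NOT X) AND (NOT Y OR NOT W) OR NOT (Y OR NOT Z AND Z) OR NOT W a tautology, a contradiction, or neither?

(NOT Y OR NOT NOT NOT W OR NOT X) AND (NOT Y OR NOT W) OR NOT (Y OR NOT Z AND Z) OR NOT W
= (NOT Y OR NOT W OR NOT X) AND (NOT Y OR NOT W) OR NOT (Y OR NOT Z AND Z) OR NOT W
= NOT Y OR NOT W OR NOT (Y OR NOT Z AND Z) OR NOT W
= NOT Y OR NOT W OR NOT Y OR NOT W
= NOT Y OR NOT W
This depends on W, Y, so it is not a constant.

neither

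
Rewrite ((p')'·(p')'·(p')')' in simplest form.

((p')'·(p')'·(p')')'
= ((p')'·(p')'·p)'   (double negation)
= ((p')'·p)'   (idempotence)
= (p·p)'   (double negation)
= p'   (idempotence)

p'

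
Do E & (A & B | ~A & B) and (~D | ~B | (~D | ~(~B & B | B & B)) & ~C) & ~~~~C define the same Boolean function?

E1: E & (A & B | ~A & B)
    = E & B   — distribution
E2: (~D | ~B | (~D | ~(~B & B | B & B)) & ~C) & ~~~~C
    = (~D | ~B | (~D | ~(~B & B | B & B)) & ~C) & ~~C   — double negation
    = (~D | ~B | (~D | ~(~B & B | B & B)) & ~C) & C   — double negation
    = (~D | ~B | (~D | ~B) & ~C) & C   — distribution
    = (~D | ~B) & C   — absorption
These differ: at A=0, B=0, C=1, D=0, E=0, E1 = 0 but E2 = 1.

No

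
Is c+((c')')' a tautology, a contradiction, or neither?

c+((c')')'
= c+c'   — double negation
= 1   — complement

tautology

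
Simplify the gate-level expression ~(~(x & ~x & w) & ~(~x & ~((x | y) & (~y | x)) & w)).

~x & w

~(~(x & ~x & w) & ~(~x & ~((x | y) & (~y | x)) & w))
= ~(~(x & ~x & w) & ~(~x & ~(x | y & ~y) & w))   — distribution
= ~(~(x & ~x & w) & ~(~x & ~x & w))   — complement / identity
= x & ~x & w | ~x & ~x & w   — De Morgan
= ~x & w   — distribution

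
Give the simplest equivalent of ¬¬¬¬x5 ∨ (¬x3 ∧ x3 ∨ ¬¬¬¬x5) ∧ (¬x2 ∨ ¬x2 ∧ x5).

x5

¬¬¬¬x5 ∨ (¬x3 ∧ x3 ∨ ¬¬¬¬x5) ∧ (¬x2 ∨ ¬x2 ∧ x5)
= ¬¬¬¬x5 ∨ ¬¬¬¬x5 ∧ (¬x2 ∨ ¬x2 ∧ x5)
= ¬¬¬¬x5 ∨ ¬¬¬¬x5 ∧ ¬x2
= ¬¬¬¬x5
= ¬¬x5
= x5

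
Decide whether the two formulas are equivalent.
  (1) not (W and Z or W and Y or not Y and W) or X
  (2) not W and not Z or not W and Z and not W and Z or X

Yes

E1: not (W and Z or W and Y or not Y and W) or X
    = not (W and Z or W) or X
    = not W or X
E2: not W and not Z or not W and Z and not W and Z or X
    = not W and not Z or not W and Z or X
    = not W or X
Both reduce to not W or X, so they are equivalent.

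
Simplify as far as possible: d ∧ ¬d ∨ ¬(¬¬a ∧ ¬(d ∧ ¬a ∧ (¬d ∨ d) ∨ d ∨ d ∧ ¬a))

¬a ∨ d

d ∧ ¬d ∨ ¬(¬¬a ∧ ¬(d ∧ ¬a ∧ (¬d ∨ d) ∨ d ∨ d ∧ ¬a))
= d ∧ ¬d ∨ ¬(¬¬a ∧ ¬(d ∧ ¬a ∨ d ∨ d ∧ ¬a))   (complement / identity)
= d ∧ ¬d ∨ ¬(¬¬a ∧ ¬(d ∧ ¬a ∨ d))   (absorption)
= d ∧ ¬d ∨ ¬(¬¬a ∧ ¬d)   (absorption)
= ¬(¬¬a ∧ ¬d)   (complement / identity)
= ¬a ∨ d   (De Morgan)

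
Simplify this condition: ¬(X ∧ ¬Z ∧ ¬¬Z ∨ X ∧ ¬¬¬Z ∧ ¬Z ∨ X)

¬(X ∧ ¬Z ∧ ¬¬Z ∨ X ∧ ¬¬¬Z ∧ ¬Z ∨ X)
= ¬(X ∧ ¬Z ∧ Z ∨ X ∧ ¬¬¬Z ∧ ¬Z ∨ X)   [double negation]
= ¬(X ∧ ¬Z ∧ Z ∨ X ∧ ¬Z ∧ ¬Z ∨ X)   [double negation]
= ¬(X ∧ ¬Z ∨ X)   [distribution]
= ¬X   [absorption]

¬X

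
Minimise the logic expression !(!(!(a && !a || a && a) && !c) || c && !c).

!(!(!(a && !a || a && a) && !c) || c && !c)
= !!(!(a && !a || a && a) && !c)   [complement / identity]
= !!(!a && !c)   [distribution]
= !a && !c   [double negation]

!a && !c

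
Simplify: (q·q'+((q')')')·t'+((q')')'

q'

(q·q'+((q')')')·t'+((q')')'
= ((q')')'·t'+((q')')'   — complement / identity
= ((q')')'   — absorption
= q'   — double negation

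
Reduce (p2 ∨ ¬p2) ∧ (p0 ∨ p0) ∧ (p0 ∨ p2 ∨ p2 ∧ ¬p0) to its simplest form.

(p2 ∨ ¬p2) ∧ (p0 ∨ p0) ∧ (p0 ∨ p2 ∨ p2 ∧ ¬p0)
= (p2 ∨ ¬p2) ∧ (p0 ∨ p0) ∧ (p0 ∨ p2)   — absorption
= (p0 ∨ p0) ∧ (p0 ∨ p2)   — complement / identity
= p0 ∨ p0 ∧ p2   — distribution
= p0   — absorption

p0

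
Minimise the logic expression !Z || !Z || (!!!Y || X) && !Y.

!Z || !Y

!Z || !Z || (!!!Y || X) && !Y
= !Z || !Z || (!Y || X) && !Y
= !Z || (!Y || X) && !Y
= !Z || !Y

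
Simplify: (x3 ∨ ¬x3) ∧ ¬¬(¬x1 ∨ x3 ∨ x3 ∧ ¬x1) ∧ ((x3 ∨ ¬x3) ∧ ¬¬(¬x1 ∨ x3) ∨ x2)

¬x1 ∨ x3

(x3 ∨ ¬x3) ∧ ¬¬(¬x1 ∨ x3 ∨ x3 ∧ ¬x1) ∧ ((x3 ∨ ¬x3) ∧ ¬¬(¬x1 ∨ x3) ∨ x2)
= (x3 ∨ ¬x3) ∧ ¬¬(¬x1 ∨ x3) ∧ ((x3 ∨ ¬x3) ∧ ¬¬(¬x1 ∨ x3) ∨ x2)
= (x3 ∨ ¬x3) ∧ ¬¬(¬x1 ∨ x3)
= ¬¬(¬x1 ∨ x3)
= ¬x1 ∨ x3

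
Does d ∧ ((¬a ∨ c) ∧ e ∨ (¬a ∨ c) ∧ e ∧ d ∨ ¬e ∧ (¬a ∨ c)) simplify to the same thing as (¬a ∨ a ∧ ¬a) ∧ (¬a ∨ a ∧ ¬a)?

E1: d ∧ ((¬a ∨ c) ∧ e ∨ (¬a ∨ c) ∧ e ∧ d ∨ ¬e ∧ (¬a ∨ c))
    = d ∧ ((¬a ∨ c) ∧ e ∨ ¬e ∧ (¬a ∨ c))   (absorption)
    = d ∧ (¬a ∨ c)   (distribution)
E2: (¬a ∨ a ∧ ¬a) ∧ (¬a ∨ a ∧ ¬a)
    = ¬a ∧ ¬a ∨ a ∧ ¬a   (distribution)
    = ¬a   (distribution)
These differ: at a=0, c=1, d=0, e=0, E1 = 0 but E2 = 1.

No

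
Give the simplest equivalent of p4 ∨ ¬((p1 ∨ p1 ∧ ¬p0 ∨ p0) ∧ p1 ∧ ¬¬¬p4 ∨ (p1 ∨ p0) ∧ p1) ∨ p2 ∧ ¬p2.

p4 ∨ ¬p1

p4 ∨ ¬((p1 ∨ p1 ∧ ¬p0 ∨ p0) ∧ p1 ∧ ¬¬¬p4 ∨ (p1 ∨ p0) ∧ p1) ∨ p2 ∧ ¬p2
= p4 ∨ ¬((p1 ∨ p1 ∧ ¬p0 ∨ p0) ∧ p1 ∧ ¬p4 ∨ (p1 ∨ p0) ∧ p1) ∨ p2 ∧ ¬p2   [double negation]
= p4 ∨ ¬((p1 ∨ p0) ∧ p1 ∧ ¬p4 ∨ (p1 ∨ p0) ∧ p1) ∨ p2 ∧ ¬p2   [absorption]
= p4 ∨ ¬((p1 ∨ p0) ∧ p1 ∧ ¬p4 ∨ (p1 ∨ p0) ∧ p1)   [complement / identity]
= p4 ∨ ¬((p1 ∨ p0) ∧ p1)   [absorption]
= p4 ∨ ¬p1   [absorption]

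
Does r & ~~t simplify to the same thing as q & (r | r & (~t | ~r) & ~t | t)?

E1: r & ~~t
    = r & t   [double negation]
E2: q & (r | r & (~t | ~r) & ~t | t)
    = q & (r | r & ~t | t)   [absorption]
    = q & (r | t)   [absorption]
These differ: at q=0, r=1, t=1, E1 = 1 but E2 = 0.

No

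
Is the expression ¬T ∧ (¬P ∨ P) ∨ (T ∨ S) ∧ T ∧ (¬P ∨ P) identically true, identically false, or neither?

identically true

¬T ∧ (¬P ∨ P) ∨ (T ∨ S) ∧ T ∧ (¬P ∨ P)
= ¬T ∧ (¬P ∨ P) ∨ T ∧ (¬P ∨ P)   [absorption]
= ¬P ∨ P   [distribution]
= True   [complement]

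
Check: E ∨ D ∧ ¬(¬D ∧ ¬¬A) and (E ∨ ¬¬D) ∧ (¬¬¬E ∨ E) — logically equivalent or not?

E1: E ∨ D ∧ ¬(¬D ∧ ¬¬A)
    = E ∨ D ∧ (D ∨ ¬A)   — De Morgan
    = E ∨ D   — absorption
E2: (E ∨ ¬¬D) ∧ (¬¬¬E ∨ E)
    = (E ∨ ¬¬D) ∧ (¬E ∨ E)   — double negation
    = E ∨ ¬¬D   — complement / identity
    = E ∨ D   — double negation
Both reduce to E ∨ D, so they are equivalent.

Yes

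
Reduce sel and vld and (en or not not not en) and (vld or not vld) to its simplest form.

sel and vld and (en or not not not en) and (vld or not vld)
= sel and vld and (en or not not not en)
= sel and vld and (en or not en)
= sel and vld

sel and vld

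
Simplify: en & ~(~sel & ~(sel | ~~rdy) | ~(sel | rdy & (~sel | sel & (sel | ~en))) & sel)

en & (sel | rdy)

en & ~(~sel & ~(sel | ~~rdy) | ~(sel | rdy & (~sel | sel & (sel | ~en))) & sel)
= en & ~(~sel & ~(sel | rdy) | ~(sel | rdy & (~sel | sel & (sel | ~en))) & sel)   (double negation)
= en & ~(~sel & ~(sel | rdy) | ~(sel | rdy & (~sel | sel)) & sel)   (absorption)
= en & ~(~sel & ~(sel | rdy) | ~(sel | rdy) & sel)   (complement / identity)
= en & ~~(sel | rdy)   (distribution)
= en & (sel | rdy)   (double negation)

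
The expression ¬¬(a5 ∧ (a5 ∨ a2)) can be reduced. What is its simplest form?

a5

¬¬(a5 ∧ (a5 ∨ a2))
= a5 ∧ (a5 ∨ a2)   (double negation)
= a5   (absorption)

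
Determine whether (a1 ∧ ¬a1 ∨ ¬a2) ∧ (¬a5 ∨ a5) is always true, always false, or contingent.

(a1 ∧ ¬a1 ∨ ¬a2) ∧ (¬a5 ∨ a5)
= ¬a2 ∧ (¬a5 ∨ a5)   (complement / identity)
= ¬a2   (complement / identity)
This depends on a2, so it is not a constant.

contingent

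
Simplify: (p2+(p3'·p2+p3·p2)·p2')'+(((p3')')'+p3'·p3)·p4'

(p2+(p3'·p2+p3·p2)·p2')'+(((p3')')'+p3'·p3)·p4'
= (p2+p2·p2')'+(((p3')')'+p3'·p3)·p4'
= (p2+p2·p2')'+(p3'+p3'·p3)·p4'
= p2'+(p3'+p3'·p3)·p4'
= p2'+p3'·p4'

p2'+p3'·p4'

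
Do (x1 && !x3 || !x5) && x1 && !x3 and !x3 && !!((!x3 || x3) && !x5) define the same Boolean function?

No

E1: (x1 && !x3 || !x5) && x1 && !x3
    = x1 && !x3   [absorption]
E2: !x3 && !!((!x3 || x3) && !x5)
    = !x3 && !!!x5   [complement / identity]
    = !x3 && !x5   [double negation]
These differ: at x1=0, x3=0, x5=0, E1 = 0 but E2 = 1.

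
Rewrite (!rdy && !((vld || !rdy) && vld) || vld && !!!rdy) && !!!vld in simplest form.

(!rdy && !((vld || !rdy) && vld) || vld && !!!rdy) && !!!vld
= (!rdy && !vld || vld && !!!rdy) && !!!vld   [absorption]
= (!rdy && !vld || vld && !rdy) && !!!vld   [double negation]
= (!rdy && !vld || vld && !rdy) && !vld   [double negation]
= !rdy && !vld   [distribution]

!rdy && !vld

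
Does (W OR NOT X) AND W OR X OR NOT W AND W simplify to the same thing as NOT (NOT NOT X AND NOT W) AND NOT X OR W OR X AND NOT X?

E1: (W OR NOT X) AND W OR X OR NOT W AND W
    = W OR X OR NOT W AND W   — absorption
    = W OR X   — complement / identity
E2: NOT (NOT NOT X AND NOT W) AND NOT X OR W OR X AND NOT X
    = (NOT X OR W) AND NOT X OR W OR X AND NOT X   — De Morgan
    = NOT X OR W OR X AND NOT X   — absorption
    = NOT X OR W   — complement / identity
These differ: at W=0, X=1, E1 = 1 but E2 = 0.

No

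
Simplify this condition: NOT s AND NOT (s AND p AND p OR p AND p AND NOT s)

NOT s AND NOT p

NOT s AND NOT (s AND p AND p OR p AND p AND NOT s)
= NOT s AND NOT (p AND p)
= NOT s AND NOT p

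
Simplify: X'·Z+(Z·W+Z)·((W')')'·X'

X'·Z+(Z·W+Z)·((W')')'·X'
= (Z+(Z·W+Z)·((W')')')·X'   [distribution]
= (Z+Z·((W')')')·X'   [absorption]
= (Z+Z·W')·X'   [double negation]
= Z·X'   [absorption]

Z·X'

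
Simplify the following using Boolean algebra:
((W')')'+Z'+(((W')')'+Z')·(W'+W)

((W')')'+Z'+(((W')')'+Z')·(W'+W)
= ((W')')'+Z'+(W'+Z')·(W'+W)
= W'+Z'+(W'+Z')·(W'+W)
= W'+Z'+W'+Z'
= W'+Z'

W'+Z'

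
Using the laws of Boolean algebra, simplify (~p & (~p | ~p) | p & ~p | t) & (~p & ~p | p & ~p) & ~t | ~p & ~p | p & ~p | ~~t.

(~p & (~p | ~p) | p & ~p | t) & (~p & ~p | p & ~p) & ~t | ~p & ~p | p & ~p | ~~t
= (~p & ~p | p & ~p | t) & (~p & ~p | p & ~p) & ~t | ~p & ~p | p & ~p | ~~t   — idempotence
= (~p & ~p | p & ~p | t) & (~p & ~p | p & ~p) & ~t | ~p & ~p | p & ~p | t   — double negation
= (~p & ~p | p & ~p) & ~t | ~p & ~p | p & ~p | t   — absorption
= ~p & ~p | p & ~p | t   — absorption
= ~p | t   — distribution

~p | t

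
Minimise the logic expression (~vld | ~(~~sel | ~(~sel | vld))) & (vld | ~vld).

~vld | ~sel

(~vld | ~(~~sel | ~(~sel | vld))) & (vld | ~vld)
= (~vld | ~sel & (~sel | vld)) & (vld | ~vld)   — De Morgan
= ~vld | ~sel & (~sel | vld)   — complement / identity
= ~vld | ~sel   — absorption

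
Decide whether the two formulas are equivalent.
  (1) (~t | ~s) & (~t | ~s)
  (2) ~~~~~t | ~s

Yes

E1: (~t | ~s) & (~t | ~s)
    = ~t | ~s   — idempotence
E2: ~~~~~t | ~s
    = ~~~t | ~s   — double negation
    = ~t | ~s   — double negation
Both reduce to ~t | ~s, so they are equivalent.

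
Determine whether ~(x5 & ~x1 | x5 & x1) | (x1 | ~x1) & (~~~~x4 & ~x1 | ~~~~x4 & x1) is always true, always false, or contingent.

contingent

~(x5 & ~x1 | x5 & x1) | (x1 | ~x1) & (~~~~x4 & ~x1 | ~~~~x4 & x1)
= ~(x5 & ~x1 | x5 & x1) | (x1 | ~x1) & ~~~~x4
= ~(x5 & ~x1 | x5 & x1) | ~~~~x4
= ~(x5 & ~x1 | x5 & x1) | ~~x4
= ~x5 | ~~x4
= ~x5 | x4
This depends on x4, x5, so it is not a constant.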